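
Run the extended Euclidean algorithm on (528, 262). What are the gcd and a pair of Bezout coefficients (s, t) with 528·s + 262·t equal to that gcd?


Euclidean algorithm on (528, 262) — divide until remainder is 0:
  528 = 2 · 262 + 4
  262 = 65 · 4 + 2
  4 = 2 · 2 + 0
gcd(528, 262) = 2.
Track Bezout coefficients alongside the remainders: start with r₀ = 528 = a·1 + b·0 (s = 1, t = 0) and r₁ = 262 = a·0 + b·1 (s = 0, t = 1); each new remainder r_{k+1} = r_{k-1} − q_k·r_k inherits s_{k+1} = s_{k-1} − q_k·s_k, t_{k+1} = t_{k-1} − q_k·t_k, so r_k = a·s_k + b·t_k at every step:
  q = 2: r = 4, s = 1 − 2·0 = 1, t = 0 − 2·1 = -2  (check: 528·1 + 262·(-2) = 4)
  q = 65: r = 2, s = 0 − 65·1 = -65, t = 1 − 65·(-2) = 131  (check: 528·(-65) + 262·131 = 2)
The row with r = 2 (the gcd) gives the Bezout coefficients s = -65, t = 131.
Result: 528 · (-65) + 262 · (131) = 2.

gcd(528, 262) = 2; s = -65, t = 131 (check: 528·(-65) + 262·131 = 2).


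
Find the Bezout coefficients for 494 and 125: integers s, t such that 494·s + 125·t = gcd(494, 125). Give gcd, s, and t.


Euclidean algorithm on (494, 125) — divide until remainder is 0:
  494 = 3 · 125 + 119
  125 = 1 · 119 + 6
  119 = 19 · 6 + 5
  6 = 1 · 5 + 1
  5 = 5 · 1 + 0
gcd(494, 125) = 1.
Track Bezout coefficients alongside the remainders: start with r₀ = 494 = a·1 + b·0 (s = 1, t = 0) and r₁ = 125 = a·0 + b·1 (s = 0, t = 1); each new remainder r_{k+1} = r_{k-1} − q_k·r_k inherits s_{k+1} = s_{k-1} − q_k·s_k, t_{k+1} = t_{k-1} − q_k·t_k, so r_k = a·s_k + b·t_k at every step:
  q = 3: r = 119, s = 1 − 3·0 = 1, t = 0 − 3·1 = -3  (check: 494·1 + 125·(-3) = 119)
  q = 1: r = 6, s = 0 − 1·1 = -1, t = 1 − 1·(-3) = 4  (check: 494·(-1) + 125·4 = 6)
  q = 19: r = 5, s = 1 − 19·(-1) = 20, t = -3 − 19·4 = -79  (check: 494·20 + 125·(-79) = 5)
  q = 1: r = 1, s = -1 − 1·20 = -21, t = 4 − 1·(-79) = 83  (check: 494·(-21) + 125·83 = 1)
The row with r = 1 (the gcd) gives the Bezout coefficients s = -21, t = 83.
Result: 494 · (-21) + 125 · (83) = 1.

gcd(494, 125) = 1; s = -21, t = 83 (check: 494·(-21) + 125·83 = 1).


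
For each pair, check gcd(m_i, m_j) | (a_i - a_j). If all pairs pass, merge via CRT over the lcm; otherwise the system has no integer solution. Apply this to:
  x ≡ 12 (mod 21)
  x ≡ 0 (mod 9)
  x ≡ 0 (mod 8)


Moduli 21, 9, 8 are not pairwise coprime, so CRT works modulo lcm(m_i) when all pairwise compatibility conditions hold.
Pairwise compatibility: gcd(m_i, m_j) must divide a_i - a_j for every pair.
Merge one congruence at a time:
  Start: x ≡ 12 (mod 21).
  Combine with x ≡ 0 (mod 9): gcd(21, 9) = 3; 0 - 12 = -12, which IS divisible by 3, so compatible.
    Write x = 12 + 21·t and substitute into x ≡ 0 (mod 9): 21·t ≡ 0 − 12 = -12 (mod 9).
    Divide the congruence (and modulus) by g = 3: 7·t ≡ -4 (mod 3).
    Reduce coefficients mod 3: 1·t ≡ 2 (mod 3).
    So t ≡ 2 (mod 3).
    Then x = 12 + 21·2 = 54, valid modulo lcm(21, 9) = 63: x ≡ 54 (mod 63).
  Combine with x ≡ 0 (mod 8): gcd(63, 8) = 1; 0 - 54 = -54, which IS divisible by 1, so compatible.
    Write x = 54 + 63·t and substitute into x ≡ 0 (mod 8): 63·t ≡ 0 − 54 = -54 (mod 8).
    Reduce coefficients mod 8: 7·t ≡ 2 (mod 8).
    The inverse of 7 mod 8 is 7 (since 7·7 = 49 = 6·8 + 1), so t ≡ 7·2 = 14 ≡ 6 (mod 8).
    Then x = 54 + 63·6 = 432, valid modulo lcm(63, 8) = 504: x ≡ 432 (mod 504).
Verify: 432 mod 21 = 12, 432 mod 9 = 0, 432 mod 8 = 0.

x ≡ 432 (mod 504).


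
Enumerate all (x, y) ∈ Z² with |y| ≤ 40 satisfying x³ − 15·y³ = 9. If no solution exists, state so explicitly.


The equation is x³ - 15y³ = 9. For fixed y, x³ = 15·y³ + 9, so a solution requires the RHS to be a perfect cube.
Strategy: iterate y from -40 to 40, compute RHS = 15·y³ + 9, and check whether it is a (positive or negative) perfect cube.
Check small values of y:
  y = 0: RHS = 9 is not a perfect cube.
  y = 1: RHS = 24 is not a perfect cube.
  y = -1: RHS = -6 is not a perfect cube.
  y = 2: RHS = 129 is not a perfect cube.
  y = -2: RHS = -111 is not a perfect cube.
  y = 3: RHS = 414 is not a perfect cube.
  y = -3: RHS = -396 is not a perfect cube.
Continuing the search up to |y| = 40 finds no solutions either.
No (x, y) in the scanned range satisfies the equation.

No integer solutions with |y| ≤ 40.


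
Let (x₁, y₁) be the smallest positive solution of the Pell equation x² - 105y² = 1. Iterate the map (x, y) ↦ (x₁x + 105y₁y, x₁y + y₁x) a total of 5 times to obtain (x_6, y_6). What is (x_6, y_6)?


Step 1: Find the fundamental solution (x₁, y₁) of x² - 105y² = 1.
  Expand √105 as a continued fraction. a₀ = ⌊√105⌋ = 10; iterate m_{k+1} = d_k·a_k − m_k, d_{k+1} = (105 − m_{k+1}²)/d_k, a_{k+1} = ⌊(a₀ + m_{k+1})/d_{k+1}⌋ (starting m₀ = 0, d₀ = 1), with convergents p_k = a_k·p_{k-1} + p_{k-2}, q_k = a_k·q_{k-1} + q_{k-2} (p₋₁ = 1, q₋₁ = 0):
  k = 0: a₀ = 10; p₀/q₀ = 10/1; p₀² − 105·q₀² = 100 − 105 = -5.
  k = 1: m = 10, d = 5, a = ⌊(10 + 10)/5⌋ = 4; p/q = (4·10 + 1)/(4·1 + 0) = 41/4; p² − 105·q² = 1681 − 1680 = 1.
  The first convergent with p² − 105·q² = 1 gives the fundamental solution (x₁, y₁) = (41, 4).
Step 2: Apply the recurrence (x_{n+1}, y_{n+1}) = (x₁x_n + 105y₁y_n, x₁y_n + y₁x_n) repeatedly.
  From (x_1, y_1) = (41, 4): x_2 = 41·41 + 105·4·4 = 3361; y_2 = 41·4 + 4·41 = 328.
  From (x_2, y_2) = (3361, 328): x_3 = 41·3361 + 105·4·328 = 275561; y_3 = 41·328 + 4·3361 = 26892.
  From (x_3, y_3) = (275561, 26892): x_4 = 41·275561 + 105·4·26892 = 22592641; y_4 = 41·26892 + 4·275561 = 2204816.
  From (x_4, y_4) = (22592641, 2204816): x_5 = 41·22592641 + 105·4·2204816 = 1852321001; y_5 = 41·2204816 + 4·22592641 = 180768020.
  From (x_5, y_5) = (1852321001, 180768020): x_6 = 41·1852321001 + 105·4·180768020 = 151867729441; y_6 = 41·180768020 + 4·1852321001 = 14820772824.
Step 3: Verify x_6² - 105·y_6² = 23063807245564778172481 - 23063807245564778172480 = 1 (should be 1). ✓

(x_1, y_1) = (41, 4); (x_6, y_6) = (151867729441, 14820772824).


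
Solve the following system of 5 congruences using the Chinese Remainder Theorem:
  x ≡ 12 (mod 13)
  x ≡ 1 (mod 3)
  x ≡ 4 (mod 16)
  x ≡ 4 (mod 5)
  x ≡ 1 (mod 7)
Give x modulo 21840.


Product of moduli M = 13 · 3 · 16 · 5 · 7 = 21840.
Merge one congruence at a time:
  Start: x ≡ 12 (mod 13).
  Combine with x ≡ 1 (mod 3); new modulus lcm = 39.
    Write x = 12 + 13·t and substitute into x ≡ 1 (mod 3): 13·t ≡ 1 − 12 = -11 (mod 3).
    Reduce coefficients mod 3: 1·t ≡ 1 (mod 3).
    So t ≡ 1 (mod 3).
    Then x = 12 + 13·1 = 25, valid modulo lcm(13, 3) = 39: x ≡ 25 (mod 39).
  Combine with x ≡ 4 (mod 16); new modulus lcm = 624.
    Write x = 25 + 39·t and substitute into x ≡ 4 (mod 16): 39·t ≡ 4 − 25 = -21 (mod 16).
    Reduce coefficients mod 16: 7·t ≡ 11 (mod 16).
    The inverse of 7 mod 16 is 7 (since 7·7 = 49 = 3·16 + 1), so t ≡ 7·11 = 77 ≡ 13 (mod 16).
    Then x = 25 + 39·13 = 532, valid modulo lcm(39, 16) = 624: x ≡ 532 (mod 624).
  Combine with x ≡ 4 (mod 5); new modulus lcm = 3120.
    Write x = 532 + 624·t and substitute into x ≡ 4 (mod 5): 624·t ≡ 4 − 532 = -528 (mod 5).
    Reduce coefficients mod 5: 4·t ≡ 2 (mod 5).
    The inverse of 4 mod 5 is 4 (since 4·4 = 16 = 3·5 + 1), so t ≡ 4·2 = 8 ≡ 3 (mod 5).
    Then x = 532 + 624·3 = 2404, valid modulo lcm(624, 5) = 3120: x ≡ 2404 (mod 3120).
  Combine with x ≡ 1 (mod 7); new modulus lcm = 21840.
    Write x = 2404 + 3120·t and substitute into x ≡ 1 (mod 7): 3120·t ≡ 1 − 2404 = -2403 (mod 7).
    Reduce coefficients mod 7: 5·t ≡ 5 (mod 7).
    The inverse of 5 mod 7 is 3 (since 5·3 = 15 = 2·7 + 1), so t ≡ 3·5 = 15 ≡ 1 (mod 7).
    Then x = 2404 + 3120·1 = 5524, valid modulo lcm(3120, 7) = 21840: x ≡ 5524 (mod 21840).
Verify against each original: 5524 mod 13 = 12, 5524 mod 3 = 1, 5524 mod 16 = 4, 5524 mod 5 = 4, 5524 mod 7 = 1.

x ≡ 5524 (mod 21840).


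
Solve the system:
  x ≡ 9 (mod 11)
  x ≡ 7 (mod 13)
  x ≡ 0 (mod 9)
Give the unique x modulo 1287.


Moduli 11, 13, 9 are pairwise coprime; by CRT there is a unique solution modulo M = 11 · 13 · 9 = 1287.
Solve pairwise, accumulating the modulus:
  Start with x ≡ 9 (mod 11).
  Combine with x ≡ 7 (mod 13): since gcd(11, 13) = 1, we get a unique residue mod 143.
    Write x = 9 + 11·t and substitute into x ≡ 7 (mod 13): 11·t ≡ 7 − 9 = -2 (mod 13).
    Reduce coefficients mod 13: 11·t ≡ 11 (mod 13).
    The inverse of 11 mod 13 is 6 (since 11·6 = 66 = 5·13 + 1), so t ≡ 6·11 = 66 ≡ 1 (mod 13).
    Then x = 9 + 11·1 = 20, valid modulo lcm(11, 13) = 143: x ≡ 20 (mod 143).
  Combine with x ≡ 0 (mod 9): since gcd(143, 9) = 1, we get a unique residue mod 1287.
    Write x = 20 + 143·t and substitute into x ≡ 0 (mod 9): 143·t ≡ 0 − 20 = -20 (mod 9).
    Reduce coefficients mod 9: 8·t ≡ 7 (mod 9).
    The inverse of 8 mod 9 is 8 (since 8·8 = 64 = 7·9 + 1), so t ≡ 8·7 = 56 ≡ 2 (mod 9).
    Then x = 20 + 143·2 = 306, valid modulo lcm(143, 9) = 1287: x ≡ 306 (mod 1287).
Verify: 306 mod 11 = 9 ✓, 306 mod 13 = 7 ✓, 306 mod 9 = 0 ✓.

x ≡ 306 (mod 1287).


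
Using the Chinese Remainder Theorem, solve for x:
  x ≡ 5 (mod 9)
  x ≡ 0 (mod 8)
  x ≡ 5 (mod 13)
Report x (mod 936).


Moduli 9, 8, 13 are pairwise coprime; by CRT there is a unique solution modulo M = 9 · 8 · 13 = 936.
Solve pairwise, accumulating the modulus:
  Start with x ≡ 5 (mod 9).
  Combine with x ≡ 0 (mod 8): since gcd(9, 8) = 1, we get a unique residue mod 72.
    Write x = 5 + 9·t and substitute into x ≡ 0 (mod 8): 9·t ≡ 0 − 5 = -5 (mod 8).
    Reduce coefficients mod 8: 1·t ≡ 3 (mod 8).
    So t ≡ 3 (mod 8).
    Then x = 5 + 9·3 = 32, valid modulo lcm(9, 8) = 72: x ≡ 32 (mod 72).
  Combine with x ≡ 5 (mod 13): since gcd(72, 13) = 1, we get a unique residue mod 936.
    Write x = 32 + 72·t and substitute into x ≡ 5 (mod 13): 72·t ≡ 5 − 32 = -27 (mod 13).
    Reduce coefficients mod 13: 7·t ≡ 12 (mod 13).
    The inverse of 7 mod 13 is 2 (since 7·2 = 14 = 1·13 + 1), so t ≡ 2·12 = 24 ≡ 11 (mod 13).
    Then x = 32 + 72·11 = 824, valid modulo lcm(72, 13) = 936: x ≡ 824 (mod 936).
Verify: 824 mod 9 = 5 ✓, 824 mod 8 = 0 ✓, 824 mod 13 = 5 ✓.

x ≡ 824 (mod 936).


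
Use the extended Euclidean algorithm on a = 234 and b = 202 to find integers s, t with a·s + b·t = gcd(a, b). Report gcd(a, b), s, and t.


Euclidean algorithm on (234, 202) — divide until remainder is 0:
  234 = 1 · 202 + 32
  202 = 6 · 32 + 10
  32 = 3 · 10 + 2
  10 = 5 · 2 + 0
gcd(234, 202) = 2.
Track Bezout coefficients alongside the remainders: start with r₀ = 234 = a·1 + b·0 (s = 1, t = 0) and r₁ = 202 = a·0 + b·1 (s = 0, t = 1); each new remainder r_{k+1} = r_{k-1} − q_k·r_k inherits s_{k+1} = s_{k-1} − q_k·s_k, t_{k+1} = t_{k-1} − q_k·t_k, so r_k = a·s_k + b·t_k at every step:
  q = 1: r = 32, s = 1 − 1·0 = 1, t = 0 − 1·1 = -1  (check: 234·1 + 202·(-1) = 32)
  q = 6: r = 10, s = 0 − 6·1 = -6, t = 1 − 6·(-1) = 7  (check: 234·(-6) + 202·7 = 10)
  q = 3: r = 2, s = 1 − 3·(-6) = 19, t = -1 − 3·7 = -22  (check: 234·19 + 202·(-22) = 2)
The row with r = 2 (the gcd) gives the Bezout coefficients s = 19, t = -22.
Result: 234 · (19) + 202 · (-22) = 2.

gcd(234, 202) = 2; s = 19, t = -22 (check: 234·19 + 202·(-22) = 2).


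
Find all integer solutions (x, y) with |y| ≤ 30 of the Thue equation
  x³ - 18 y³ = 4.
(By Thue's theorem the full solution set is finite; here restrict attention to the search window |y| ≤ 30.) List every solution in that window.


The equation is x³ - 18y³ = 4. For fixed y, x³ = 18·y³ + 4, so a solution requires the RHS to be a perfect cube.
Strategy: iterate y from -30 to 30, compute RHS = 18·y³ + 4, and check whether it is a (positive or negative) perfect cube.
Check small values of y:
  y = 0: RHS = 4 is not a perfect cube.
  y = 1: RHS = 22 is not a perfect cube.
  y = -1: RHS = -14 is not a perfect cube.
  y = 2: RHS = 148 is not a perfect cube.
  y = -2: RHS = -140 is not a perfect cube.
  y = 3: RHS = 490 is not a perfect cube.
  y = -3: RHS = -482 is not a perfect cube.
Continuing the search up to |y| = 30 finds no solutions either.
No (x, y) in the scanned range satisfies the equation.

No integer solutions with |y| ≤ 30.


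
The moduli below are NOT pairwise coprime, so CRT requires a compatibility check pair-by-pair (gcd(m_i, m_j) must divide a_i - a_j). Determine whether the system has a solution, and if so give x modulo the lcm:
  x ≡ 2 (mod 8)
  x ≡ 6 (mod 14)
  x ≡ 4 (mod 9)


Moduli 8, 14, 9 are not pairwise coprime, so CRT works modulo lcm(m_i) when all pairwise compatibility conditions hold.
Pairwise compatibility: gcd(m_i, m_j) must divide a_i - a_j for every pair.
Merge one congruence at a time:
  Start: x ≡ 2 (mod 8).
  Combine with x ≡ 6 (mod 14): gcd(8, 14) = 2; 6 - 2 = 4, which IS divisible by 2, so compatible.
    Write x = 2 + 8·t and substitute into x ≡ 6 (mod 14): 8·t ≡ 6 − 2 = 4 (mod 14).
    Divide the congruence (and modulus) by g = 2: 4·t ≡ 2 (mod 7).
    The inverse of 4 mod 7 is 2 (since 4·2 = 8 = 1·7 + 1), so t ≡ 2·2 = 4 ≡ 4 (mod 7).
    Then x = 2 + 8·4 = 34, valid modulo lcm(8, 14) = 56: x ≡ 34 (mod 56).
  Combine with x ≡ 4 (mod 9): gcd(56, 9) = 1; 4 - 34 = -30, which IS divisible by 1, so compatible.
    Write x = 34 + 56·t and substitute into x ≡ 4 (mod 9): 56·t ≡ 4 − 34 = -30 (mod 9).
    Reduce coefficients mod 9: 2·t ≡ 6 (mod 9).
    The inverse of 2 mod 9 is 5 (since 2·5 = 10 = 1·9 + 1), so t ≡ 5·6 = 30 ≡ 3 (mod 9).
    Then x = 34 + 56·3 = 202, valid modulo lcm(56, 9) = 504: x ≡ 202 (mod 504).
Verify: 202 mod 8 = 2, 202 mod 14 = 6, 202 mod 9 = 4.

x ≡ 202 (mod 504).


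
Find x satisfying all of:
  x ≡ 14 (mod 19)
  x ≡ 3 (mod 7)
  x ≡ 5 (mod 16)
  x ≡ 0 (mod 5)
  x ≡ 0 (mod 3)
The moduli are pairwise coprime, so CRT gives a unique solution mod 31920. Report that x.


Product of moduli M = 19 · 7 · 16 · 5 · 3 = 31920.
Merge one congruence at a time:
  Start: x ≡ 14 (mod 19).
  Combine with x ≡ 3 (mod 7); new modulus lcm = 133.
    Write x = 14 + 19·t and substitute into x ≡ 3 (mod 7): 19·t ≡ 3 − 14 = -11 (mod 7).
    Reduce coefficients mod 7: 5·t ≡ 3 (mod 7).
    The inverse of 5 mod 7 is 3 (since 5·3 = 15 = 2·7 + 1), so t ≡ 3·3 = 9 ≡ 2 (mod 7).
    Then x = 14 + 19·2 = 52, valid modulo lcm(19, 7) = 133: x ≡ 52 (mod 133).
  Combine with x ≡ 5 (mod 16); new modulus lcm = 2128.
    Write x = 52 + 133·t and substitute into x ≡ 5 (mod 16): 133·t ≡ 5 − 52 = -47 (mod 16).
    Reduce coefficients mod 16: 5·t ≡ 1 (mod 16).
    The inverse of 5 mod 16 is 13 (since 5·13 = 65 = 4·16 + 1), so t ≡ 13·1 = 13 ≡ 13 (mod 16).
    Then x = 52 + 133·13 = 1781, valid modulo lcm(133, 16) = 2128: x ≡ 1781 (mod 2128).
  Combine with x ≡ 0 (mod 5); new modulus lcm = 10640.
    Write x = 1781 + 2128·t and substitute into x ≡ 0 (mod 5): 2128·t ≡ 0 − 1781 = -1781 (mod 5).
    Reduce coefficients mod 5: 3·t ≡ 4 (mod 5).
    The inverse of 3 mod 5 is 2 (since 3·2 = 6 = 1·5 + 1), so t ≡ 2·4 = 8 ≡ 3 (mod 5).
    Then x = 1781 + 2128·3 = 8165, valid modulo lcm(2128, 5) = 10640: x ≡ 8165 (mod 10640).
  Combine with x ≡ 0 (mod 3); new modulus lcm = 31920.
    Write x = 8165 + 10640·t and substitute into x ≡ 0 (mod 3): 10640·t ≡ 0 − 8165 = -8165 (mod 3).
    Reduce coefficients mod 3: 2·t ≡ 1 (mod 3).
    The inverse of 2 mod 3 is 2 (since 2·2 = 4 = 1·3 + 1), so t ≡ 2·1 = 2 ≡ 2 (mod 3).
    Then x = 8165 + 10640·2 = 29445, valid modulo lcm(10640, 3) = 31920: x ≡ 29445 (mod 31920).
Verify against each original: 29445 mod 19 = 14, 29445 mod 7 = 3, 29445 mod 16 = 5, 29445 mod 5 = 0, 29445 mod 3 = 0.

x ≡ 29445 (mod 31920).


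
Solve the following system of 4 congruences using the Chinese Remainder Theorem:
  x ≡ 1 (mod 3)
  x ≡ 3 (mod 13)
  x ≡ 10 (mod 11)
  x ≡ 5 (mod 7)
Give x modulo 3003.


Product of moduli M = 3 · 13 · 11 · 7 = 3003.
Merge one congruence at a time:
  Start: x ≡ 1 (mod 3).
  Combine with x ≡ 3 (mod 13); new modulus lcm = 39.
    Write x = 1 + 3·t and substitute into x ≡ 3 (mod 13): 3·t ≡ 3 − 1 = 2 (mod 13).
    The inverse of 3 mod 13 is 9 (since 3·9 = 27 = 2·13 + 1), so t ≡ 9·2 = 18 ≡ 5 (mod 13).
    Then x = 1 + 3·5 = 16, valid modulo lcm(3, 13) = 39: x ≡ 16 (mod 39).
  Combine with x ≡ 10 (mod 11); new modulus lcm = 429.
    Write x = 16 + 39·t and substitute into x ≡ 10 (mod 11): 39·t ≡ 10 − 16 = -6 (mod 11).
    Reduce coefficients mod 11: 6·t ≡ 5 (mod 11).
    The inverse of 6 mod 11 is 2 (since 6·2 = 12 = 1·11 + 1), so t ≡ 2·5 = 10 ≡ 10 (mod 11).
    Then x = 16 + 39·10 = 406, valid modulo lcm(39, 11) = 429: x ≡ 406 (mod 429).
  Combine with x ≡ 5 (mod 7); new modulus lcm = 3003.
    Write x = 406 + 429·t and substitute into x ≡ 5 (mod 7): 429·t ≡ 5 − 406 = -401 (mod 7).
    Reduce coefficients mod 7: 2·t ≡ 5 (mod 7).
    The inverse of 2 mod 7 is 4 (since 2·4 = 8 = 1·7 + 1), so t ≡ 4·5 = 20 ≡ 6 (mod 7).
    Then x = 406 + 429·6 = 2980, valid modulo lcm(429, 7) = 3003: x ≡ 2980 (mod 3003).
Verify against each original: 2980 mod 3 = 1, 2980 mod 13 = 3, 2980 mod 11 = 10, 2980 mod 7 = 5.

x ≡ 2980 (mod 3003).


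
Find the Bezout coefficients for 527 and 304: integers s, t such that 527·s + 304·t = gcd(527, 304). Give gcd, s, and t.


Euclidean algorithm on (527, 304) — divide until remainder is 0:
  527 = 1 · 304 + 223
  304 = 1 · 223 + 81
  223 = 2 · 81 + 61
  81 = 1 · 61 + 20
  61 = 3 · 20 + 1
  20 = 20 · 1 + 0
gcd(527, 304) = 1.
Track Bezout coefficients alongside the remainders: start with r₀ = 527 = a·1 + b·0 (s = 1, t = 0) and r₁ = 304 = a·0 + b·1 (s = 0, t = 1); each new remainder r_{k+1} = r_{k-1} − q_k·r_k inherits s_{k+1} = s_{k-1} − q_k·s_k, t_{k+1} = t_{k-1} − q_k·t_k, so r_k = a·s_k + b·t_k at every step:
  q = 1: r = 223, s = 1 − 1·0 = 1, t = 0 − 1·1 = -1  (check: 527·1 + 304·(-1) = 223)
  q = 1: r = 81, s = 0 − 1·1 = -1, t = 1 − 1·(-1) = 2  (check: 527·(-1) + 304·2 = 81)
  q = 2: r = 61, s = 1 − 2·(-1) = 3, t = -1 − 2·2 = -5  (check: 527·3 + 304·(-5) = 61)
  q = 1: r = 20, s = -1 − 1·3 = -4, t = 2 − 1·(-5) = 7  (check: 527·(-4) + 304·7 = 20)
  q = 3: r = 1, s = 3 − 3·(-4) = 15, t = -5 − 3·7 = -26  (check: 527·15 + 304·(-26) = 1)
The row with r = 1 (the gcd) gives the Bezout coefficients s = 15, t = -26.
Result: 527 · (15) + 304 · (-26) = 1.

gcd(527, 304) = 1; s = 15, t = -26 (check: 527·15 + 304·(-26) = 1).


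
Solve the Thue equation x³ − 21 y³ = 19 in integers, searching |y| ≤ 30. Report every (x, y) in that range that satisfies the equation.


The equation is x³ - 21y³ = 19. For fixed y, x³ = 21·y³ + 19, so a solution requires the RHS to be a perfect cube.
Strategy: iterate y from -30 to 30, compute RHS = 21·y³ + 19, and check whether it is a (positive or negative) perfect cube.
Check small values of y:
  y = 0: RHS = 19 is not a perfect cube.
  y = 1: RHS = 40 is not a perfect cube.
  y = -1: RHS = -2 is not a perfect cube.
  y = 2: RHS = 187 is not a perfect cube.
  y = -2: RHS = -149 is not a perfect cube.
  y = 3: RHS = 586 is not a perfect cube.
  y = -3: RHS = -548 is not a perfect cube.
Continuing the search up to |y| = 30 finds no solutions either.
No (x, y) in the scanned range satisfies the equation.

No integer solutions with |y| ≤ 30.


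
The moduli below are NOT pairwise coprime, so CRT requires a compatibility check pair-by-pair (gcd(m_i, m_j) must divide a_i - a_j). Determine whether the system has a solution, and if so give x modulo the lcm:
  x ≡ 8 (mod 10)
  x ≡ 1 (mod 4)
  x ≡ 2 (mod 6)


Moduli 10, 4, 6 are not pairwise coprime, so CRT works modulo lcm(m_i) when all pairwise compatibility conditions hold.
Pairwise compatibility: gcd(m_i, m_j) must divide a_i - a_j for every pair.
Merge one congruence at a time:
  Start: x ≡ 8 (mod 10).
  Combine with x ≡ 1 (mod 4): gcd(10, 4) = 2, and 1 - 8 = -7 is NOT divisible by 2.
    ⇒ system is inconsistent (no integer solution).

No solution (the system is inconsistent).


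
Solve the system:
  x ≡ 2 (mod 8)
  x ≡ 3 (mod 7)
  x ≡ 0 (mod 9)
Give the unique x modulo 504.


Moduli 8, 7, 9 are pairwise coprime; by CRT there is a unique solution modulo M = 8 · 7 · 9 = 504.
Solve pairwise, accumulating the modulus:
  Start with x ≡ 2 (mod 8).
  Combine with x ≡ 3 (mod 7): since gcd(8, 7) = 1, we get a unique residue mod 56.
    Write x = 2 + 8·t and substitute into x ≡ 3 (mod 7): 8·t ≡ 3 − 2 = 1 (mod 7).
    Reduce coefficients mod 7: 1·t ≡ 1 (mod 7).
    So t ≡ 1 (mod 7).
    Then x = 2 + 8·1 = 10, valid modulo lcm(8, 7) = 56: x ≡ 10 (mod 56).
  Combine with x ≡ 0 (mod 9): since gcd(56, 9) = 1, we get a unique residue mod 504.
    Write x = 10 + 56·t and substitute into x ≡ 0 (mod 9): 56·t ≡ 0 − 10 = -10 (mod 9).
    Reduce coefficients mod 9: 2·t ≡ 8 (mod 9).
    The inverse of 2 mod 9 is 5 (since 2·5 = 10 = 1·9 + 1), so t ≡ 5·8 = 40 ≡ 4 (mod 9).
    Then x = 10 + 56·4 = 234, valid modulo lcm(56, 9) = 504: x ≡ 234 (mod 504).
Verify: 234 mod 8 = 2 ✓, 234 mod 7 = 3 ✓, 234 mod 9 = 0 ✓.

x ≡ 234 (mod 504).


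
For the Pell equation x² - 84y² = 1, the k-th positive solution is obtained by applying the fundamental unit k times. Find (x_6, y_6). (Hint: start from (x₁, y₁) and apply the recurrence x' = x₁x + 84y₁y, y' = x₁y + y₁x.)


Step 1: Find the fundamental solution (x₁, y₁) of x² - 84y² = 1.
  Expand √84 as a continued fraction. a₀ = ⌊√84⌋ = 9; iterate m_{k+1} = d_k·a_k − m_k, d_{k+1} = (84 − m_{k+1}²)/d_k, a_{k+1} = ⌊(a₀ + m_{k+1})/d_{k+1}⌋ (starting m₀ = 0, d₀ = 1), with convergents p_k = a_k·p_{k-1} + p_{k-2}, q_k = a_k·q_{k-1} + q_{k-2} (p₋₁ = 1, q₋₁ = 0):
  k = 0: a₀ = 9; p₀/q₀ = 9/1; p₀² − 84·q₀² = 81 − 84 = -3.
  k = 1: m = 9, d = 3, a = ⌊(9 + 9)/3⌋ = 6; p/q = (6·9 + 1)/(6·1 + 0) = 55/6; p² − 84·q² = 3025 − 3024 = 1.
  The first convergent with p² − 84·q² = 1 gives the fundamental solution (x₁, y₁) = (55, 6).
Step 2: Apply the recurrence (x_{n+1}, y_{n+1}) = (x₁x_n + 84y₁y_n, x₁y_n + y₁x_n) repeatedly.
  From (x_1, y_1) = (55, 6): x_2 = 55·55 + 84·6·6 = 6049; y_2 = 55·6 + 6·55 = 660.
  From (x_2, y_2) = (6049, 660): x_3 = 55·6049 + 84·6·660 = 665335; y_3 = 55·660 + 6·6049 = 72594.
  From (x_3, y_3) = (665335, 72594): x_4 = 55·665335 + 84·6·72594 = 73180801; y_4 = 55·72594 + 6·665335 = 7984680.
  From (x_4, y_4) = (73180801, 7984680): x_5 = 55·73180801 + 84·6·7984680 = 8049222775; y_5 = 55·7984680 + 6·73180801 = 878242206.
  From (x_5, y_5) = (8049222775, 878242206): x_6 = 55·8049222775 + 84·6·878242206 = 885341324449; y_6 = 55·878242206 + 6·8049222775 = 96598657980.
Step 3: Verify x_6² - 84·y_6² = 783829260777109485153601 - 783829260777109485153600 = 1 (should be 1). ✓

(x_1, y_1) = (55, 6); (x_6, y_6) = (885341324449, 96598657980).


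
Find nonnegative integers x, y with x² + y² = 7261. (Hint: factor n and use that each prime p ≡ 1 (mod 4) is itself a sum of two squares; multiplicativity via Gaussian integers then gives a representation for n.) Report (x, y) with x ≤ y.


Step 1: Factor n = 7261 = 53 · 137.
Step 2: Check the mod-4 condition on each prime factor: 53 ≡ 1 (mod 4), exponent 1; 137 ≡ 1 (mod 4), exponent 1.
All primes ≡ 3 (mod 4) appear to even exponent (or don't appear), so by the two-squares theorem n IS expressible as a sum of two squares.
Step 3: Build a representation. Here n = 53 · 137 is a product of primes ≡ 1 (mod 4). Each prime p ≡ 1 (mod 4) is itself a sum of two squares; find a² by testing p − a² for a perfect square:
  53: 53 − 1² = 52, 53 − 2² = 49 = 7² ⇒ 53 = 2² + 7².
  137: 137 − 1² = 136, 137 − 2² = 133, 137 − 3² = 128, 137 − 4² = 121 = 11² ⇒ 137 = 4² + 11².
  Combine using the Brahmagupta–Fibonacci identity (a² + b²)(c² + d²) = (ac − bd)² + (ad + bc)² = (ac + bd)² + (ad − bc)²:
  53 · 137 = 7261: from (2² + 7²)(4² + 11²), take (2·4 − 7·11, 2·11 + 7·4) = (8 − 77, 22 + 28) = (-69, 50); dropping signs (only squares matter) gives (69, 50); check 69² + 50² = 4761 + 2500 = 7261 ✓.
Step 4: Order so x ≤ y and verify: 50² + 69² = 2500 + 4761 = 7261 = n. ✓

n = 7261 = 50² + 69² (one valid representation with x ≤ y).


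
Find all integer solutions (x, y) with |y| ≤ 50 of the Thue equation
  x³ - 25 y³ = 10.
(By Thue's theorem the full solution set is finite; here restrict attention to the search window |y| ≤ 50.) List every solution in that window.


The equation is x³ - 25y³ = 10. For fixed y, x³ = 25·y³ + 10, so a solution requires the RHS to be a perfect cube.
Strategy: iterate y from -50 to 50, compute RHS = 25·y³ + 10, and check whether it is a (positive or negative) perfect cube.
Check small values of y:
  y = 0: RHS = 10 is not a perfect cube.
  y = 1: RHS = 35 is not a perfect cube.
  y = -1: RHS = -15 is not a perfect cube.
  y = 2: RHS = 210 is not a perfect cube.
  y = -2: RHS = -190 is not a perfect cube.
  y = 3: RHS = 685 is not a perfect cube.
  y = -3: RHS = -665 is not a perfect cube.
Continuing the search up to |y| = 50 finds no solutions either.
No (x, y) in the scanned range satisfies the equation.

No integer solutions with |y| ≤ 50.


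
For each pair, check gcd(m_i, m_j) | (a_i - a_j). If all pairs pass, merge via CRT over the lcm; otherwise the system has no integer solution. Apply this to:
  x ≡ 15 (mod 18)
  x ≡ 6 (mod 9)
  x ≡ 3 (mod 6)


Moduli 18, 9, 6 are not pairwise coprime, so CRT works modulo lcm(m_i) when all pairwise compatibility conditions hold.
Pairwise compatibility: gcd(m_i, m_j) must divide a_i - a_j for every pair.
Merge one congruence at a time:
  Start: x ≡ 15 (mod 18).
  Combine with x ≡ 6 (mod 9): gcd(18, 9) = 9; 6 - 15 = -9, which IS divisible by 9, so compatible.
    Write x = 15 + 18·t and substitute into x ≡ 6 (mod 9): 18·t ≡ 6 − 15 = -9 (mod 9).
    Divide the congruence (and modulus) by g = 9: 2·t ≡ -1 (mod 1).
    Modulo 1 every t works; take t = 0.
    Then x = 15 + 18·0 = 15, valid modulo lcm(18, 9) = 18: x ≡ 15 (mod 18).
  Combine with x ≡ 3 (mod 6): gcd(18, 6) = 6; 3 - 15 = -12, which IS divisible by 6, so compatible.
    Write x = 15 + 18·t and substitute into x ≡ 3 (mod 6): 18·t ≡ 3 − 15 = -12 (mod 6).
    Divide the congruence (and modulus) by g = 6: 3·t ≡ -2 (mod 1).
    Modulo 1 every t works; take t = 0.
    Then x = 15 + 18·0 = 15, valid modulo lcm(18, 6) = 18: x ≡ 15 (mod 18).
Verify: 15 mod 18 = 15, 15 mod 9 = 6, 15 mod 6 = 3.

x ≡ 15 (mod 18).


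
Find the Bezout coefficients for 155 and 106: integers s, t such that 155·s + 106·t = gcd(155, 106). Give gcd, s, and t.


Euclidean algorithm on (155, 106) — divide until remainder is 0:
  155 = 1 · 106 + 49
  106 = 2 · 49 + 8
  49 = 6 · 8 + 1
  8 = 8 · 1 + 0
gcd(155, 106) = 1.
Track Bezout coefficients alongside the remainders: start with r₀ = 155 = a·1 + b·0 (s = 1, t = 0) and r₁ = 106 = a·0 + b·1 (s = 0, t = 1); each new remainder r_{k+1} = r_{k-1} − q_k·r_k inherits s_{k+1} = s_{k-1} − q_k·s_k, t_{k+1} = t_{k-1} − q_k·t_k, so r_k = a·s_k + b·t_k at every step:
  q = 1: r = 49, s = 1 − 1·0 = 1, t = 0 − 1·1 = -1  (check: 155·1 + 106·(-1) = 49)
  q = 2: r = 8, s = 0 − 2·1 = -2, t = 1 − 2·(-1) = 3  (check: 155·(-2) + 106·3 = 8)
  q = 6: r = 1, s = 1 − 6·(-2) = 13, t = -1 − 6·3 = -19  (check: 155·13 + 106·(-19) = 1)
The row with r = 1 (the gcd) gives the Bezout coefficients s = 13, t = -19.
Result: 155 · (13) + 106 · (-19) = 1.

gcd(155, 106) = 1; s = 13, t = -19 (check: 155·13 + 106·(-19) = 1).


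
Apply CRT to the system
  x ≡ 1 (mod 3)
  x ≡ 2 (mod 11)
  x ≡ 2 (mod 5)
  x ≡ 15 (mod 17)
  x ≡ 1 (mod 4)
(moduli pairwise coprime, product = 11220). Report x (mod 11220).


Product of moduli M = 3 · 11 · 5 · 17 · 4 = 11220.
Merge one congruence at a time:
  Start: x ≡ 1 (mod 3).
  Combine with x ≡ 2 (mod 11); new modulus lcm = 33.
    Write x = 1 + 3·t and substitute into x ≡ 2 (mod 11): 3·t ≡ 2 − 1 = 1 (mod 11).
    The inverse of 3 mod 11 is 4 (since 3·4 = 12 = 1·11 + 1), so t ≡ 4·1 = 4 ≡ 4 (mod 11).
    Then x = 1 + 3·4 = 13, valid modulo lcm(3, 11) = 33: x ≡ 13 (mod 33).
  Combine with x ≡ 2 (mod 5); new modulus lcm = 165.
    Write x = 13 + 33·t and substitute into x ≡ 2 (mod 5): 33·t ≡ 2 − 13 = -11 (mod 5).
    Reduce coefficients mod 5: 3·t ≡ 4 (mod 5).
    The inverse of 3 mod 5 is 2 (since 3·2 = 6 = 1·5 + 1), so t ≡ 2·4 = 8 ≡ 3 (mod 5).
    Then x = 13 + 33·3 = 112, valid modulo lcm(33, 5) = 165: x ≡ 112 (mod 165).
  Combine with x ≡ 15 (mod 17); new modulus lcm = 2805.
    Write x = 112 + 165·t and substitute into x ≡ 15 (mod 17): 165·t ≡ 15 − 112 = -97 (mod 17).
    Reduce coefficients mod 17: 12·t ≡ 5 (mod 17).
    The inverse of 12 mod 17 is 10 (since 12·10 = 120 = 7·17 + 1), so t ≡ 10·5 = 50 ≡ 16 (mod 17).
    Then x = 112 + 165·16 = 2752, valid modulo lcm(165, 17) = 2805: x ≡ 2752 (mod 2805).
  Combine with x ≡ 1 (mod 4); new modulus lcm = 11220.
    Write x = 2752 + 2805·t and substitute into x ≡ 1 (mod 4): 2805·t ≡ 1 − 2752 = -2751 (mod 4).
    Reduce coefficients mod 4: 1·t ≡ 1 (mod 4).
    So t ≡ 1 (mod 4).
    Then x = 2752 + 2805·1 = 5557, valid modulo lcm(2805, 4) = 11220: x ≡ 5557 (mod 11220).
Verify against each original: 5557 mod 3 = 1, 5557 mod 11 = 2, 5557 mod 5 = 2, 5557 mod 17 = 15, 5557 mod 4 = 1.

x ≡ 5557 (mod 11220).


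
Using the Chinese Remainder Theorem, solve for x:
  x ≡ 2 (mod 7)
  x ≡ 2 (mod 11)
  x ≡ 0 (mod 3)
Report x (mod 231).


Moduli 7, 11, 3 are pairwise coprime; by CRT there is a unique solution modulo M = 7 · 11 · 3 = 231.
Solve pairwise, accumulating the modulus:
  Start with x ≡ 2 (mod 7).
  Combine with x ≡ 2 (mod 11): since gcd(7, 11) = 1, we get a unique residue mod 77.
    Write x = 2 + 7·t and substitute into x ≡ 2 (mod 11): 7·t ≡ 2 − 2 = 0 (mod 11).
    The inverse of 7 mod 11 is 8 (since 7·8 = 56 = 5·11 + 1), so t ≡ 8·0 = 0 ≡ 0 (mod 11).
    Then x = 2 + 7·0 = 2, valid modulo lcm(7, 11) = 77: x ≡ 2 (mod 77).
  Combine with x ≡ 0 (mod 3): since gcd(77, 3) = 1, we get a unique residue mod 231.
    Write x = 2 + 77·t and substitute into x ≡ 0 (mod 3): 77·t ≡ 0 − 2 = -2 (mod 3).
    Reduce coefficients mod 3: 2·t ≡ 1 (mod 3).
    The inverse of 2 mod 3 is 2 (since 2·2 = 4 = 1·3 + 1), so t ≡ 2·1 = 2 ≡ 2 (mod 3).
    Then x = 2 + 77·2 = 156, valid modulo lcm(77, 3) = 231: x ≡ 156 (mod 231).
Verify: 156 mod 7 = 2 ✓, 156 mod 11 = 2 ✓, 156 mod 3 = 0 ✓.

x ≡ 156 (mod 231).


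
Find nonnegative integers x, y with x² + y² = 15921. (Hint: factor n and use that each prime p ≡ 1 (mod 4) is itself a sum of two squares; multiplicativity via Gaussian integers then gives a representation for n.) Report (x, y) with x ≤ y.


Step 1: Factor n = 15921 = 3^2 · 29 · 61.
Step 2: Check the mod-4 condition on each prime factor: 3 ≡ 3 (mod 4), exponent 2 (must be even); 29 ≡ 1 (mod 4), exponent 1; 61 ≡ 1 (mod 4), exponent 1.
All primes ≡ 3 (mod 4) appear to even exponent (or don't appear), so by the two-squares theorem n IS expressible as a sum of two squares.
Step 3: Build a representation. Group n = k² · m with k = 3 and m = 29 · 61 = 1769 (a product of primes ≡ 1 (mod 4)); a representation of m scales to one of n via (k·x)² + (k·y)² = k²(x² + y²). Each prime p ≡ 1 (mod 4) is itself a sum of two squares; find a² by testing p − a² for a perfect square:
  29: 29 − 1² = 28, 29 − 2² = 25 = 5² ⇒ 29 = 2² + 5².
  61: 61 − 1² = 60, 61 − 2² = 57, 61 − 3² = 52, 61 − 4² = 45, 61 − 5² = 36 = 6² ⇒ 61 = 5² + 6².
  Combine using the Brahmagupta–Fibonacci identity (a² + b²)(c² + d²) = (ac − bd)² + (ad + bc)² = (ac + bd)² + (ad − bc)²:
  29 · 61 = 1769: from (2² + 5²)(5² + 6²), take (2·5 − 5·6, 2·6 + 5·5) = (10 − 30, 12 + 25) = (-20, 37); dropping signs (only squares matter) gives (20, 37); check 20² + 37² = 400 + 1369 = 1769 ✓.
  Scale by k = 3: (3·20, 3·37) = (60, 111).
Step 4: Order so x ≤ y and verify: 60² + 111² = 3600 + 12321 = 15921 = n. ✓

n = 15921 = 60² + 111² (one valid representation with x ≤ y).


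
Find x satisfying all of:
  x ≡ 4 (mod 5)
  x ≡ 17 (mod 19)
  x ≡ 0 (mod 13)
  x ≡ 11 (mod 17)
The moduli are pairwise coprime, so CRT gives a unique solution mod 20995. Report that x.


Product of moduli M = 5 · 19 · 13 · 17 = 20995.
Merge one congruence at a time:
  Start: x ≡ 4 (mod 5).
  Combine with x ≡ 17 (mod 19); new modulus lcm = 95.
    Write x = 4 + 5·t and substitute into x ≡ 17 (mod 19): 5·t ≡ 17 − 4 = 13 (mod 19).
    The inverse of 5 mod 19 is 4 (since 5·4 = 20 = 1·19 + 1), so t ≡ 4·13 = 52 ≡ 14 (mod 19).
    Then x = 4 + 5·14 = 74, valid modulo lcm(5, 19) = 95: x ≡ 74 (mod 95).
  Combine with x ≡ 0 (mod 13); new modulus lcm = 1235.
    Write x = 74 + 95·t and substitute into x ≡ 0 (mod 13): 95·t ≡ 0 − 74 = -74 (mod 13).
    Reduce coefficients mod 13: 4·t ≡ 4 (mod 13).
    The inverse of 4 mod 13 is 10 (since 4·10 = 40 = 3·13 + 1), so t ≡ 10·4 = 40 ≡ 1 (mod 13).
    Then x = 74 + 95·1 = 169, valid modulo lcm(95, 13) = 1235: x ≡ 169 (mod 1235).
  Combine with x ≡ 11 (mod 17); new modulus lcm = 20995.
    Write x = 169 + 1235·t and substitute into x ≡ 11 (mod 17): 1235·t ≡ 11 − 169 = -158 (mod 17).
    Reduce coefficients mod 17: 11·t ≡ 12 (mod 17).
    The inverse of 11 mod 17 is 14 (since 11·14 = 154 = 9·17 + 1), so t ≡ 14·12 = 168 ≡ 15 (mod 17).
    Then x = 169 + 1235·15 = 18694, valid modulo lcm(1235, 17) = 20995: x ≡ 18694 (mod 20995).
Verify against each original: 18694 mod 5 = 4, 18694 mod 19 = 17, 18694 mod 13 = 0, 18694 mod 17 = 11.

x ≡ 18694 (mod 20995).


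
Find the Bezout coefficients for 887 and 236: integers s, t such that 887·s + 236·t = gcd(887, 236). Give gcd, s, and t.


Euclidean algorithm on (887, 236) — divide until remainder is 0:
  887 = 3 · 236 + 179
  236 = 1 · 179 + 57
  179 = 3 · 57 + 8
  57 = 7 · 8 + 1
  8 = 8 · 1 + 0
gcd(887, 236) = 1.
Track Bezout coefficients alongside the remainders: start with r₀ = 887 = a·1 + b·0 (s = 1, t = 0) and r₁ = 236 = a·0 + b·1 (s = 0, t = 1); each new remainder r_{k+1} = r_{k-1} − q_k·r_k inherits s_{k+1} = s_{k-1} − q_k·s_k, t_{k+1} = t_{k-1} − q_k·t_k, so r_k = a·s_k + b·t_k at every step:
  q = 3: r = 179, s = 1 − 3·0 = 1, t = 0 − 3·1 = -3  (check: 887·1 + 236·(-3) = 179)
  q = 1: r = 57, s = 0 − 1·1 = -1, t = 1 − 1·(-3) = 4  (check: 887·(-1) + 236·4 = 57)
  q = 3: r = 8, s = 1 − 3·(-1) = 4, t = -3 − 3·4 = -15  (check: 887·4 + 236·(-15) = 8)
  q = 7: r = 1, s = -1 − 7·4 = -29, t = 4 − 7·(-15) = 109  (check: 887·(-29) + 236·109 = 1)
The row with r = 1 (the gcd) gives the Bezout coefficients s = -29, t = 109.
Result: 887 · (-29) + 236 · (109) = 1.

gcd(887, 236) = 1; s = -29, t = 109 (check: 887·(-29) + 236·109 = 1).


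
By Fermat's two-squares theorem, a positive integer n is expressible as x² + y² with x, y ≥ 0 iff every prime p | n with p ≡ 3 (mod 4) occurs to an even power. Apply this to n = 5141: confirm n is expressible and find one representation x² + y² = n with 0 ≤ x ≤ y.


Step 1: Factor n = 5141 = 53 · 97.
Step 2: Check the mod-4 condition on each prime factor: 53 ≡ 1 (mod 4), exponent 1; 97 ≡ 1 (mod 4), exponent 1.
All primes ≡ 3 (mod 4) appear to even exponent (or don't appear), so by the two-squares theorem n IS expressible as a sum of two squares.
Step 3: Build a representation. Here n = 53 · 97 is a product of primes ≡ 1 (mod 4). Each prime p ≡ 1 (mod 4) is itself a sum of two squares; find a² by testing p − a² for a perfect square:
  53: 53 − 1² = 52, 53 − 2² = 49 = 7² ⇒ 53 = 2² + 7².
  97: 97 − 1² = 96, 97 − 2² = 93, 97 − 3² = 88, 97 − 4² = 81 = 9² ⇒ 97 = 4² + 9².
  Combine using the Brahmagupta–Fibonacci identity (a² + b²)(c² + d²) = (ac − bd)² + (ad + bc)² = (ac + bd)² + (ad − bc)²:
  53 · 97 = 5141: from (2² + 7²)(4² + 9²), take (2·4 − 7·9, 2·9 + 7·4) = (8 − 63, 18 + 28) = (-55, 46); dropping signs (only squares matter) gives (55, 46); check 55² + 46² = 3025 + 2116 = 5141 ✓.
Step 4: Order so x ≤ y and verify: 46² + 55² = 2116 + 3025 = 5141 = n. ✓

n = 5141 = 46² + 55² (one valid representation with x ≤ y).


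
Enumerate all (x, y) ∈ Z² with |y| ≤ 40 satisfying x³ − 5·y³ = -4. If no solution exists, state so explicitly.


The equation is x³ - 5y³ = -4. For fixed y, x³ = 5·y³ − 4, so a solution requires the RHS to be a perfect cube.
Strategy: iterate y from -40 to 40, compute RHS = 5·y³ − 4, and check whether it is a (positive or negative) perfect cube.
Check small values of y:
  y = 0: RHS = -4 is not a perfect cube.
  y = 1: RHS = 1 = (1)³ ⇒ x = 1 works.
  y = -1: RHS = -9 is not a perfect cube.
  y = 2: RHS = 36 is not a perfect cube.
  y = -2: RHS = -44 is not a perfect cube.
  y = 3: RHS = 131 is not a perfect cube.
  y = -3: RHS = -139 is not a perfect cube.
Continuing the search up to |y| = 40 finds no further solutions beyond those listed.
Collected solutions: (1, 1).

Solutions (with |y| ≤ 40): (1, 1).


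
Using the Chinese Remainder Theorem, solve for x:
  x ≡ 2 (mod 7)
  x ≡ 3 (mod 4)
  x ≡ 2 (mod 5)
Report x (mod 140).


Moduli 7, 4, 5 are pairwise coprime; by CRT there is a unique solution modulo M = 7 · 4 · 5 = 140.
Solve pairwise, accumulating the modulus:
  Start with x ≡ 2 (mod 7).
  Combine with x ≡ 3 (mod 4): since gcd(7, 4) = 1, we get a unique residue mod 28.
    Write x = 2 + 7·t and substitute into x ≡ 3 (mod 4): 7·t ≡ 3 − 2 = 1 (mod 4).
    Reduce coefficients mod 4: 3·t ≡ 1 (mod 4).
    The inverse of 3 mod 4 is 3 (since 3·3 = 9 = 2·4 + 1), so t ≡ 3·1 = 3 ≡ 3 (mod 4).
    Then x = 2 + 7·3 = 23, valid modulo lcm(7, 4) = 28: x ≡ 23 (mod 28).
  Combine with x ≡ 2 (mod 5): since gcd(28, 5) = 1, we get a unique residue mod 140.
    Write x = 23 + 28·t and substitute into x ≡ 2 (mod 5): 28·t ≡ 2 − 23 = -21 (mod 5).
    Reduce coefficients mod 5: 3·t ≡ 4 (mod 5).
    The inverse of 3 mod 5 is 2 (since 3·2 = 6 = 1·5 + 1), so t ≡ 2·4 = 8 ≡ 3 (mod 5).
    Then x = 23 + 28·3 = 107, valid modulo lcm(28, 5) = 140: x ≡ 107 (mod 140).
Verify: 107 mod 7 = 2 ✓, 107 mod 4 = 3 ✓, 107 mod 5 = 2 ✓.

x ≡ 107 (mod 140).


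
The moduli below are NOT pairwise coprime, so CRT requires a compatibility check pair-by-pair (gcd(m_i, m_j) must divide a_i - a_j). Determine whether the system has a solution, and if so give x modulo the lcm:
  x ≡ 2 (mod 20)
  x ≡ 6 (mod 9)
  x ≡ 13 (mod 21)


Moduli 20, 9, 21 are not pairwise coprime, so CRT works modulo lcm(m_i) when all pairwise compatibility conditions hold.
Pairwise compatibility: gcd(m_i, m_j) must divide a_i - a_j for every pair.
Merge one congruence at a time:
  Start: x ≡ 2 (mod 20).
  Combine with x ≡ 6 (mod 9): gcd(20, 9) = 1; 6 - 2 = 4, which IS divisible by 1, so compatible.
    Write x = 2 + 20·t and substitute into x ≡ 6 (mod 9): 20·t ≡ 6 − 2 = 4 (mod 9).
    Reduce coefficients mod 9: 2·t ≡ 4 (mod 9).
    The inverse of 2 mod 9 is 5 (since 2·5 = 10 = 1·9 + 1), so t ≡ 5·4 = 20 ≡ 2 (mod 9).
    Then x = 2 + 20·2 = 42, valid modulo lcm(20, 9) = 180: x ≡ 42 (mod 180).
  Combine with x ≡ 13 (mod 21): gcd(180, 21) = 3, and 13 - 42 = -29 is NOT divisible by 3.
    ⇒ system is inconsistent (no integer solution).

No solution (the system is inconsistent).


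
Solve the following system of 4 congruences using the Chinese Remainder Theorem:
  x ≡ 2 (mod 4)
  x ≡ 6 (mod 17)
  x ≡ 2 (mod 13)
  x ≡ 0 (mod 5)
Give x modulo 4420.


Product of moduli M = 4 · 17 · 13 · 5 = 4420.
Merge one congruence at a time:
  Start: x ≡ 2 (mod 4).
  Combine with x ≡ 6 (mod 17); new modulus lcm = 68.
    Write x = 2 + 4·t and substitute into x ≡ 6 (mod 17): 4·t ≡ 6 − 2 = 4 (mod 17).
    The inverse of 4 mod 17 is 13 (since 4·13 = 52 = 3·17 + 1), so t ≡ 13·4 = 52 ≡ 1 (mod 17).
    Then x = 2 + 4·1 = 6, valid modulo lcm(4, 17) = 68: x ≡ 6 (mod 68).
  Combine with x ≡ 2 (mod 13); new modulus lcm = 884.
    Write x = 6 + 68·t and substitute into x ≡ 2 (mod 13): 68·t ≡ 2 − 6 = -4 (mod 13).
    Reduce coefficients mod 13: 3·t ≡ 9 (mod 13).
    The inverse of 3 mod 13 is 9 (since 3·9 = 27 = 2·13 + 1), so t ≡ 9·9 = 81 ≡ 3 (mod 13).
    Then x = 6 + 68·3 = 210, valid modulo lcm(68, 13) = 884: x ≡ 210 (mod 884).
  Combine with x ≡ 0 (mod 5); new modulus lcm = 4420.
    Write x = 210 + 884·t and substitute into x ≡ 0 (mod 5): 884·t ≡ 0 − 210 = -210 (mod 5).
    Reduce coefficients mod 5: 4·t ≡ 0 (mod 5).
    The inverse of 4 mod 5 is 4 (since 4·4 = 16 = 3·5 + 1), so t ≡ 4·0 = 0 ≡ 0 (mod 5).
    Then x = 210 + 884·0 = 210, valid modulo lcm(884, 5) = 4420: x ≡ 210 (mod 4420).
Verify against each original: 210 mod 4 = 2, 210 mod 17 = 6, 210 mod 13 = 2, 210 mod 5 = 0.

x ≡ 210 (mod 4420).
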